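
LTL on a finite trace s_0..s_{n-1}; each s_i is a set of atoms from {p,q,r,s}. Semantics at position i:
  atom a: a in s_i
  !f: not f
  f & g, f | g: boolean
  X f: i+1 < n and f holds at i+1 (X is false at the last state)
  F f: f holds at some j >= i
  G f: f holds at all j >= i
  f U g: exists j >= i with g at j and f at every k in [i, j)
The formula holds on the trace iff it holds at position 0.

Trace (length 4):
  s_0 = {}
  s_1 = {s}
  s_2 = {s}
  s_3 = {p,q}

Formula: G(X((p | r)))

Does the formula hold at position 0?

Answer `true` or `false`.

s_0={}: G(X((p | r)))=False X((p | r))=False (p | r)=False p=False r=False
s_1={s}: G(X((p | r)))=False X((p | r))=False (p | r)=False p=False r=False
s_2={s}: G(X((p | r)))=False X((p | r))=True (p | r)=False p=False r=False
s_3={p,q}: G(X((p | r)))=False X((p | r))=False (p | r)=True p=True r=False

Answer: false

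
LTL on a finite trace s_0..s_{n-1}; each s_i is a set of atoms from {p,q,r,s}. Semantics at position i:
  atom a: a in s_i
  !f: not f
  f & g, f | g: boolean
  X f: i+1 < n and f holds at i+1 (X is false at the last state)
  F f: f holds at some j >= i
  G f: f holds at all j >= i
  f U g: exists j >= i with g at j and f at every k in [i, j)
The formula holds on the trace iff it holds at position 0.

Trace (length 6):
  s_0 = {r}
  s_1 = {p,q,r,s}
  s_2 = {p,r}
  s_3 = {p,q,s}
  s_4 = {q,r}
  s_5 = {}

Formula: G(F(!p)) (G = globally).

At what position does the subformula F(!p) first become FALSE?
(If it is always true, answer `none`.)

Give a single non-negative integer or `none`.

Answer: none

Derivation:
s_0={r}: F(!p)=True !p=True p=False
s_1={p,q,r,s}: F(!p)=True !p=False p=True
s_2={p,r}: F(!p)=True !p=False p=True
s_3={p,q,s}: F(!p)=True !p=False p=True
s_4={q,r}: F(!p)=True !p=True p=False
s_5={}: F(!p)=True !p=True p=False
G(F(!p)) holds globally = True
No violation — formula holds at every position.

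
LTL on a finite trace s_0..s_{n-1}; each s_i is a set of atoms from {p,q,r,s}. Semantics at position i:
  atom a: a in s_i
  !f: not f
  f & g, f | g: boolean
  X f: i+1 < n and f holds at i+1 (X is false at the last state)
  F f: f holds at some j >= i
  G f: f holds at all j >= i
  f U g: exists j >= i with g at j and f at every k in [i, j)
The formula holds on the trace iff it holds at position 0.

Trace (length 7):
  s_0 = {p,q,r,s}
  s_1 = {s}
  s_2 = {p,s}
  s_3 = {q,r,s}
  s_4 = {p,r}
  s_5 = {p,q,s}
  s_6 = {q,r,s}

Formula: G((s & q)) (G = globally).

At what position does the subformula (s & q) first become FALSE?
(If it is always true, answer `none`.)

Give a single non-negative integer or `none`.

s_0={p,q,r,s}: (s & q)=True s=True q=True
s_1={s}: (s & q)=False s=True q=False
s_2={p,s}: (s & q)=False s=True q=False
s_3={q,r,s}: (s & q)=True s=True q=True
s_4={p,r}: (s & q)=False s=False q=False
s_5={p,q,s}: (s & q)=True s=True q=True
s_6={q,r,s}: (s & q)=True s=True q=True
G((s & q)) holds globally = False
First violation at position 1.

Answer: 1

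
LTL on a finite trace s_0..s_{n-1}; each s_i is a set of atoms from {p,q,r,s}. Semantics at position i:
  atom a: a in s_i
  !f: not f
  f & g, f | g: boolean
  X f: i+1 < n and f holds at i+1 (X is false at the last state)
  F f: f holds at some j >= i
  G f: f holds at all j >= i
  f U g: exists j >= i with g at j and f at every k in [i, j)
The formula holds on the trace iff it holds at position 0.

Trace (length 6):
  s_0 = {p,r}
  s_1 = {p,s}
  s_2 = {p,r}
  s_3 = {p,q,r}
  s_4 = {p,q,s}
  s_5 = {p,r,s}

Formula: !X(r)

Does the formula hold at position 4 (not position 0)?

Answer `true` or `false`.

Answer: false

Derivation:
s_0={p,r}: !X(r)=True X(r)=False r=True
s_1={p,s}: !X(r)=False X(r)=True r=False
s_2={p,r}: !X(r)=False X(r)=True r=True
s_3={p,q,r}: !X(r)=True X(r)=False r=True
s_4={p,q,s}: !X(r)=False X(r)=True r=False
s_5={p,r,s}: !X(r)=True X(r)=False r=True
Evaluating at position 4: result = False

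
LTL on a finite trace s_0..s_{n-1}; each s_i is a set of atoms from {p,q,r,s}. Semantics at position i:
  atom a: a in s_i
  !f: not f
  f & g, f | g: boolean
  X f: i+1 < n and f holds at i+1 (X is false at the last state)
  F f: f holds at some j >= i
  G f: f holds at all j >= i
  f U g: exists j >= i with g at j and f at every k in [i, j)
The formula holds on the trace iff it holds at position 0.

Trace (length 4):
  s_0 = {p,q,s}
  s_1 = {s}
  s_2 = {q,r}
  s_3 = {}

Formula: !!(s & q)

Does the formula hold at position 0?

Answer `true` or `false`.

s_0={p,q,s}: !!(s & q)=True !(s & q)=False (s & q)=True s=True q=True
s_1={s}: !!(s & q)=False !(s & q)=True (s & q)=False s=True q=False
s_2={q,r}: !!(s & q)=False !(s & q)=True (s & q)=False s=False q=True
s_3={}: !!(s & q)=False !(s & q)=True (s & q)=False s=False q=False

Answer: true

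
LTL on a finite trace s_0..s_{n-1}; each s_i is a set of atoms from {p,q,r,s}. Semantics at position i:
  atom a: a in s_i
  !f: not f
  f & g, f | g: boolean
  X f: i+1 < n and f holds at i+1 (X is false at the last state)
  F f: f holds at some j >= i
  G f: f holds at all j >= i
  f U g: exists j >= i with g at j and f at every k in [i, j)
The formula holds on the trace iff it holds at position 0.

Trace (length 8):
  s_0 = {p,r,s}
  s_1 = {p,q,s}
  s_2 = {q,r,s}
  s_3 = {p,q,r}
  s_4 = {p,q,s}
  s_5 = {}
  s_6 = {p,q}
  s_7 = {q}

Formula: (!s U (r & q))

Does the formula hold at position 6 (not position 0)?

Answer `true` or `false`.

Answer: false

Derivation:
s_0={p,r,s}: (!s U (r & q))=False !s=False s=True (r & q)=False r=True q=False
s_1={p,q,s}: (!s U (r & q))=False !s=False s=True (r & q)=False r=False q=True
s_2={q,r,s}: (!s U (r & q))=True !s=False s=True (r & q)=True r=True q=True
s_3={p,q,r}: (!s U (r & q))=True !s=True s=False (r & q)=True r=True q=True
s_4={p,q,s}: (!s U (r & q))=False !s=False s=True (r & q)=False r=False q=True
s_5={}: (!s U (r & q))=False !s=True s=False (r & q)=False r=False q=False
s_6={p,q}: (!s U (r & q))=False !s=True s=False (r & q)=False r=False q=True
s_7={q}: (!s U (r & q))=False !s=True s=False (r & q)=False r=False q=True
Evaluating at position 6: result = False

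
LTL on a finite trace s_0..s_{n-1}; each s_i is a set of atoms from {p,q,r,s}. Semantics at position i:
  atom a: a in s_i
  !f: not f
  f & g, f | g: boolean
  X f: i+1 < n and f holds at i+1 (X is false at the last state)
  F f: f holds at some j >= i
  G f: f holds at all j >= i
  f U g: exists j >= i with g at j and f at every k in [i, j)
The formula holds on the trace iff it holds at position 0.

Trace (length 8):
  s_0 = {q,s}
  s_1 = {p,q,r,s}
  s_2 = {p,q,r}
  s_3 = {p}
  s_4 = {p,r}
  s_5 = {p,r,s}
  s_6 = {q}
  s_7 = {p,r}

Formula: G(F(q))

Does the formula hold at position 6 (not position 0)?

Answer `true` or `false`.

Answer: false

Derivation:
s_0={q,s}: G(F(q))=False F(q)=True q=True
s_1={p,q,r,s}: G(F(q))=False F(q)=True q=True
s_2={p,q,r}: G(F(q))=False F(q)=True q=True
s_3={p}: G(F(q))=False F(q)=True q=False
s_4={p,r}: G(F(q))=False F(q)=True q=False
s_5={p,r,s}: G(F(q))=False F(q)=True q=False
s_6={q}: G(F(q))=False F(q)=True q=True
s_7={p,r}: G(F(q))=False F(q)=False q=False
Evaluating at position 6: result = False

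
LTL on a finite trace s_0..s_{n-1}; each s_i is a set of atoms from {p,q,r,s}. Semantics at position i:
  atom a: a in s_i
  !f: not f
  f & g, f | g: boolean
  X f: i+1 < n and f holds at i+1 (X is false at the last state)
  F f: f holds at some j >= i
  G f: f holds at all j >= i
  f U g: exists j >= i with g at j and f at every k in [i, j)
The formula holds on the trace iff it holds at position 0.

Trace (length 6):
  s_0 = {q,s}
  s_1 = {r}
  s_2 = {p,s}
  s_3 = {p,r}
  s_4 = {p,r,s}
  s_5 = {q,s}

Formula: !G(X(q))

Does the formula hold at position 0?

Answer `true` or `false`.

s_0={q,s}: !G(X(q))=True G(X(q))=False X(q)=False q=True
s_1={r}: !G(X(q))=True G(X(q))=False X(q)=False q=False
s_2={p,s}: !G(X(q))=True G(X(q))=False X(q)=False q=False
s_3={p,r}: !G(X(q))=True G(X(q))=False X(q)=False q=False
s_4={p,r,s}: !G(X(q))=True G(X(q))=False X(q)=True q=False
s_5={q,s}: !G(X(q))=True G(X(q))=False X(q)=False q=True

Answer: true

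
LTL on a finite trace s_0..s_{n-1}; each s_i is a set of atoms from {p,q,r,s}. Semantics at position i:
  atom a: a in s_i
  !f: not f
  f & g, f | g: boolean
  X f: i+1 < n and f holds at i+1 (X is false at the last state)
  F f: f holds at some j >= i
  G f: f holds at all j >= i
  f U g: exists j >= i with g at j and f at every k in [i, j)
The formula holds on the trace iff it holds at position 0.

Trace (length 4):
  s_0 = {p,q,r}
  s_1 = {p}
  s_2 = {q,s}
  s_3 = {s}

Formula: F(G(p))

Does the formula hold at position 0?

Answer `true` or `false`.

Answer: false

Derivation:
s_0={p,q,r}: F(G(p))=False G(p)=False p=True
s_1={p}: F(G(p))=False G(p)=False p=True
s_2={q,s}: F(G(p))=False G(p)=False p=False
s_3={s}: F(G(p))=False G(p)=False p=False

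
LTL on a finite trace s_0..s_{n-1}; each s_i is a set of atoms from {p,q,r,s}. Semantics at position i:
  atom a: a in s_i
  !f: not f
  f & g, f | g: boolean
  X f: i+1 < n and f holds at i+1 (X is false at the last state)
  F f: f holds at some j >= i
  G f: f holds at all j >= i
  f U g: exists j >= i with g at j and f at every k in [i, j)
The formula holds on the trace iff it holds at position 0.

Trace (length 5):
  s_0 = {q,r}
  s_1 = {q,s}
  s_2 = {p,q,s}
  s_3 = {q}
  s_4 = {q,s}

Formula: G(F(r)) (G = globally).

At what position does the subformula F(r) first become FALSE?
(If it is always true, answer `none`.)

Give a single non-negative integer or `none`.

Answer: 1

Derivation:
s_0={q,r}: F(r)=True r=True
s_1={q,s}: F(r)=False r=False
s_2={p,q,s}: F(r)=False r=False
s_3={q}: F(r)=False r=False
s_4={q,s}: F(r)=False r=False
G(F(r)) holds globally = False
First violation at position 1.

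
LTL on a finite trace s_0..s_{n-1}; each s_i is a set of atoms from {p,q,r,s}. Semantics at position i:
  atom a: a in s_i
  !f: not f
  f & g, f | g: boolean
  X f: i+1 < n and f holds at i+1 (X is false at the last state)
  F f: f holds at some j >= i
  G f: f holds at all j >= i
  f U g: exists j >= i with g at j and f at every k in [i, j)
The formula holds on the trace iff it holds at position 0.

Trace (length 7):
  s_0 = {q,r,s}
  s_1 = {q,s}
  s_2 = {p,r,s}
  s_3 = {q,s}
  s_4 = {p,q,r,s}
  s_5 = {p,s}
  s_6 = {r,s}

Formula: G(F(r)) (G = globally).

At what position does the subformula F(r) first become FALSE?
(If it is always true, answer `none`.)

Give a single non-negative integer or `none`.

Answer: none

Derivation:
s_0={q,r,s}: F(r)=True r=True
s_1={q,s}: F(r)=True r=False
s_2={p,r,s}: F(r)=True r=True
s_3={q,s}: F(r)=True r=False
s_4={p,q,r,s}: F(r)=True r=True
s_5={p,s}: F(r)=True r=False
s_6={r,s}: F(r)=True r=True
G(F(r)) holds globally = True
No violation — formula holds at every position.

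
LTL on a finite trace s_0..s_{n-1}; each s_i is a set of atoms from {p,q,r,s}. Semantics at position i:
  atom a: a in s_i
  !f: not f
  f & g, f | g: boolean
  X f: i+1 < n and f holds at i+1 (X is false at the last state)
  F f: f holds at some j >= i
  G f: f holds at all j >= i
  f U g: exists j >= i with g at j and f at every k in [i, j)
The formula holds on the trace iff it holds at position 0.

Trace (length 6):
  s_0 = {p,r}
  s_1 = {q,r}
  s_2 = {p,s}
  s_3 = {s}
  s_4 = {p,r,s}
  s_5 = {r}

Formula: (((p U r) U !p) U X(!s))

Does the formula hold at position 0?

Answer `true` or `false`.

Answer: true

Derivation:
s_0={p,r}: (((p U r) U !p) U X(!s))=True ((p U r) U !p)=True (p U r)=True p=True r=True !p=False X(!s)=True !s=True s=False
s_1={q,r}: (((p U r) U !p) U X(!s))=False ((p U r) U !p)=True (p U r)=True p=False r=True !p=True X(!s)=False !s=True s=False
s_2={p,s}: (((p U r) U !p) U X(!s))=False ((p U r) U !p)=False (p U r)=False p=True r=False !p=False X(!s)=False !s=False s=True
s_3={s}: (((p U r) U !p) U X(!s))=True ((p U r) U !p)=True (p U r)=False p=False r=False !p=True X(!s)=False !s=False s=True
s_4={p,r,s}: (((p U r) U !p) U X(!s))=True ((p U r) U !p)=True (p U r)=True p=True r=True !p=False X(!s)=True !s=False s=True
s_5={r}: (((p U r) U !p) U X(!s))=False ((p U r) U !p)=True (p U r)=True p=False r=True !p=True X(!s)=False !s=True s=False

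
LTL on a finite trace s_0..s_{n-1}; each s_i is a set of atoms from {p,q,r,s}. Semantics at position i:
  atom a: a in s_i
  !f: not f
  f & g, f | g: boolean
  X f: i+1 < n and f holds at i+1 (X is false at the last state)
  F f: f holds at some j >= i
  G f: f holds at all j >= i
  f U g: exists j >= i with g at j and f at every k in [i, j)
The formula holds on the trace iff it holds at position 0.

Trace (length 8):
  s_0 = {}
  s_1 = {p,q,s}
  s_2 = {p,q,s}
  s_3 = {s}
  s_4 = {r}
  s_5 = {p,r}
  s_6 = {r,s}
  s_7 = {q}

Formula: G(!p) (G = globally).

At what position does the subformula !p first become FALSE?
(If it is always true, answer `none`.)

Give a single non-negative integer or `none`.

Answer: 1

Derivation:
s_0={}: !p=True p=False
s_1={p,q,s}: !p=False p=True
s_2={p,q,s}: !p=False p=True
s_3={s}: !p=True p=False
s_4={r}: !p=True p=False
s_5={p,r}: !p=False p=True
s_6={r,s}: !p=True p=False
s_7={q}: !p=True p=False
G(!p) holds globally = False
First violation at position 1.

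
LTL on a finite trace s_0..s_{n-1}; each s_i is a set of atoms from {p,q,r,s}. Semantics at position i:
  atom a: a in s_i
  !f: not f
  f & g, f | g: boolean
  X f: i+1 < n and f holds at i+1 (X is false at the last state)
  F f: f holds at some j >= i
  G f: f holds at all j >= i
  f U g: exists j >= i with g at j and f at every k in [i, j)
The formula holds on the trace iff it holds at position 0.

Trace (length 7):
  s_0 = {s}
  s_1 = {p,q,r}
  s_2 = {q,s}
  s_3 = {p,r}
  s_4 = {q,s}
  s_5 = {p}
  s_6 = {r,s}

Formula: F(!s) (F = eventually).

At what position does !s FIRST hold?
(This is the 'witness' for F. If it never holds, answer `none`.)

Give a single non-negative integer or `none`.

Answer: 1

Derivation:
s_0={s}: !s=False s=True
s_1={p,q,r}: !s=True s=False
s_2={q,s}: !s=False s=True
s_3={p,r}: !s=True s=False
s_4={q,s}: !s=False s=True
s_5={p}: !s=True s=False
s_6={r,s}: !s=False s=True
F(!s) holds; first witness at position 1.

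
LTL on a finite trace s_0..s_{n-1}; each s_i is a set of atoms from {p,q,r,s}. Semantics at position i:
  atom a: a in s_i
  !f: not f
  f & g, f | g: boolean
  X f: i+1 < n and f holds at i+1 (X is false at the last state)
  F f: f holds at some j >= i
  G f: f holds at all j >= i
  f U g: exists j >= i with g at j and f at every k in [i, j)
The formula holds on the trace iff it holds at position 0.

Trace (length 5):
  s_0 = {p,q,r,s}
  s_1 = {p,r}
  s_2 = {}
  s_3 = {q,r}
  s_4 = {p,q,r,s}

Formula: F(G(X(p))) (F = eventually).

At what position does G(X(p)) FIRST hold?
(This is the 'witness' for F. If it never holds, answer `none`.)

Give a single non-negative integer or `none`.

Answer: none

Derivation:
s_0={p,q,r,s}: G(X(p))=False X(p)=True p=True
s_1={p,r}: G(X(p))=False X(p)=False p=True
s_2={}: G(X(p))=False X(p)=False p=False
s_3={q,r}: G(X(p))=False X(p)=True p=False
s_4={p,q,r,s}: G(X(p))=False X(p)=False p=True
F(G(X(p))) does not hold (no witness exists).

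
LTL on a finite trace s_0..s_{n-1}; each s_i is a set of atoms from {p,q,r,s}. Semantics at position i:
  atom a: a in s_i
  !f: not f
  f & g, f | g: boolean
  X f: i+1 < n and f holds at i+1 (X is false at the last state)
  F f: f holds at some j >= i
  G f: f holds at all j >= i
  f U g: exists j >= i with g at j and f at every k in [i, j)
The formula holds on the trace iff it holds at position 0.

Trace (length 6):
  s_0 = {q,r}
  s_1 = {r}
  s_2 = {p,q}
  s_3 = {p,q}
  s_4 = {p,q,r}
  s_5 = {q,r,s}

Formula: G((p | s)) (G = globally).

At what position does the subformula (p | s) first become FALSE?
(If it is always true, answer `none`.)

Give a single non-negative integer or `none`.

s_0={q,r}: (p | s)=False p=False s=False
s_1={r}: (p | s)=False p=False s=False
s_2={p,q}: (p | s)=True p=True s=False
s_3={p,q}: (p | s)=True p=True s=False
s_4={p,q,r}: (p | s)=True p=True s=False
s_5={q,r,s}: (p | s)=True p=False s=True
G((p | s)) holds globally = False
First violation at position 0.

Answer: 0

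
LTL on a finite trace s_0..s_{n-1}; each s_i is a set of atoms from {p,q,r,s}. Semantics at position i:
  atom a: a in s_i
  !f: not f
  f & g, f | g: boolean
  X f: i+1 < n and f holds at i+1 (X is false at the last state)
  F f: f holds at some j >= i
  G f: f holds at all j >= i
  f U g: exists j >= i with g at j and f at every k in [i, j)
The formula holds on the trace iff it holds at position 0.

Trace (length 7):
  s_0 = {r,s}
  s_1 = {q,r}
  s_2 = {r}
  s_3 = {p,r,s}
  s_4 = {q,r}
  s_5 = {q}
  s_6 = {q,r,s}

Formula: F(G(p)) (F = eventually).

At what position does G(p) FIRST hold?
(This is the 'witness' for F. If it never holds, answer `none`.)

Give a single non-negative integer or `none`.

Answer: none

Derivation:
s_0={r,s}: G(p)=False p=False
s_1={q,r}: G(p)=False p=False
s_2={r}: G(p)=False p=False
s_3={p,r,s}: G(p)=False p=True
s_4={q,r}: G(p)=False p=False
s_5={q}: G(p)=False p=False
s_6={q,r,s}: G(p)=False p=False
F(G(p)) does not hold (no witness exists).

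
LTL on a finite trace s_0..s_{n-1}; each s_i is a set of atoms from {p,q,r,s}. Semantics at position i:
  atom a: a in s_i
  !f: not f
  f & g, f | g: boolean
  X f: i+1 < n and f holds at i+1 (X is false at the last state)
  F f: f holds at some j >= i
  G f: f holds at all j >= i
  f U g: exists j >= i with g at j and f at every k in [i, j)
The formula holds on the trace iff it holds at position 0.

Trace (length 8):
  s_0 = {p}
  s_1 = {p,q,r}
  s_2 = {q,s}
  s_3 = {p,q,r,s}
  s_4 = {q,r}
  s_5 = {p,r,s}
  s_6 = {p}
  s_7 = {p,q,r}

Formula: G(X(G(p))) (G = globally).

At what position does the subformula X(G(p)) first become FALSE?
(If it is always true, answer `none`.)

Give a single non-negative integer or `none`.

s_0={p}: X(G(p))=False G(p)=False p=True
s_1={p,q,r}: X(G(p))=False G(p)=False p=True
s_2={q,s}: X(G(p))=False G(p)=False p=False
s_3={p,q,r,s}: X(G(p))=False G(p)=False p=True
s_4={q,r}: X(G(p))=True G(p)=False p=False
s_5={p,r,s}: X(G(p))=True G(p)=True p=True
s_6={p}: X(G(p))=True G(p)=True p=True
s_7={p,q,r}: X(G(p))=False G(p)=True p=True
G(X(G(p))) holds globally = False
First violation at position 0.

Answer: 0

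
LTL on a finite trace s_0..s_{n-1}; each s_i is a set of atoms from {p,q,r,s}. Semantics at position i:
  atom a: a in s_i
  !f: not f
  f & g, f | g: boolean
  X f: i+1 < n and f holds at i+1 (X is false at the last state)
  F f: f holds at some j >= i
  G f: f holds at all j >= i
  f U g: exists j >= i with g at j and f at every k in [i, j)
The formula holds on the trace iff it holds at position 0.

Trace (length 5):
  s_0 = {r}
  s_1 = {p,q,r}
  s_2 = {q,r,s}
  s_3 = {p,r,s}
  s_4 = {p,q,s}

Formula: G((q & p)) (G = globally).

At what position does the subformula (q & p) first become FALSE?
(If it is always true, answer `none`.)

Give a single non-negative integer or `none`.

s_0={r}: (q & p)=False q=False p=False
s_1={p,q,r}: (q & p)=True q=True p=True
s_2={q,r,s}: (q & p)=False q=True p=False
s_3={p,r,s}: (q & p)=False q=False p=True
s_4={p,q,s}: (q & p)=True q=True p=True
G((q & p)) holds globally = False
First violation at position 0.

Answer: 0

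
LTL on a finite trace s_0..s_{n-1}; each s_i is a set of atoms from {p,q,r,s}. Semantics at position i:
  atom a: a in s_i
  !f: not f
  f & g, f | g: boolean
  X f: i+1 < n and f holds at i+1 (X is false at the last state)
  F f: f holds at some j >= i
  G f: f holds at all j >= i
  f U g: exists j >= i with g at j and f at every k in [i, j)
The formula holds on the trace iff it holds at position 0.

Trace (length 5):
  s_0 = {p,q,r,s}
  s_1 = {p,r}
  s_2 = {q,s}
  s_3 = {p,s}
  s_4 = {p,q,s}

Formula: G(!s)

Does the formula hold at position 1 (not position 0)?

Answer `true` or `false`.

Answer: false

Derivation:
s_0={p,q,r,s}: G(!s)=False !s=False s=True
s_1={p,r}: G(!s)=False !s=True s=False
s_2={q,s}: G(!s)=False !s=False s=True
s_3={p,s}: G(!s)=False !s=False s=True
s_4={p,q,s}: G(!s)=False !s=False s=True
Evaluating at position 1: result = False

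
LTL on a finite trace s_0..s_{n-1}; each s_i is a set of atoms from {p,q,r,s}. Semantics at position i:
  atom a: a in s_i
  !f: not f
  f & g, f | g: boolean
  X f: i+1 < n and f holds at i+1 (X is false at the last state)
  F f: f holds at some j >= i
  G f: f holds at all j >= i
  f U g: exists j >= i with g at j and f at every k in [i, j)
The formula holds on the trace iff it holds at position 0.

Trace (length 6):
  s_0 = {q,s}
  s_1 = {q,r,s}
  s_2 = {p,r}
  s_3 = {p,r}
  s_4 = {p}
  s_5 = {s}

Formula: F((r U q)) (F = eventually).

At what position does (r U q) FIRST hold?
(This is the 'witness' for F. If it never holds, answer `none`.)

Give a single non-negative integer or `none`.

Answer: 0

Derivation:
s_0={q,s}: (r U q)=True r=False q=True
s_1={q,r,s}: (r U q)=True r=True q=True
s_2={p,r}: (r U q)=False r=True q=False
s_3={p,r}: (r U q)=False r=True q=False
s_4={p}: (r U q)=False r=False q=False
s_5={s}: (r U q)=False r=False q=False
F((r U q)) holds; first witness at position 0.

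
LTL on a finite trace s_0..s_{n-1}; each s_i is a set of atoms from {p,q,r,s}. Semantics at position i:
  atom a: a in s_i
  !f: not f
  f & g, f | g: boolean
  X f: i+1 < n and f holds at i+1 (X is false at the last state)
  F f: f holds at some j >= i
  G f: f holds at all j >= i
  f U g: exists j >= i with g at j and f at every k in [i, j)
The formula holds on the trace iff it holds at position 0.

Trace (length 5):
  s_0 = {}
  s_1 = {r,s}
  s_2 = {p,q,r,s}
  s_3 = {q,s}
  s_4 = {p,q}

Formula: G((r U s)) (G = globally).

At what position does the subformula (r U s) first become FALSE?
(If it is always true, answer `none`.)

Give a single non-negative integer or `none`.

Answer: 0

Derivation:
s_0={}: (r U s)=False r=False s=False
s_1={r,s}: (r U s)=True r=True s=True
s_2={p,q,r,s}: (r U s)=True r=True s=True
s_3={q,s}: (r U s)=True r=False s=True
s_4={p,q}: (r U s)=False r=False s=False
G((r U s)) holds globally = False
First violation at position 0.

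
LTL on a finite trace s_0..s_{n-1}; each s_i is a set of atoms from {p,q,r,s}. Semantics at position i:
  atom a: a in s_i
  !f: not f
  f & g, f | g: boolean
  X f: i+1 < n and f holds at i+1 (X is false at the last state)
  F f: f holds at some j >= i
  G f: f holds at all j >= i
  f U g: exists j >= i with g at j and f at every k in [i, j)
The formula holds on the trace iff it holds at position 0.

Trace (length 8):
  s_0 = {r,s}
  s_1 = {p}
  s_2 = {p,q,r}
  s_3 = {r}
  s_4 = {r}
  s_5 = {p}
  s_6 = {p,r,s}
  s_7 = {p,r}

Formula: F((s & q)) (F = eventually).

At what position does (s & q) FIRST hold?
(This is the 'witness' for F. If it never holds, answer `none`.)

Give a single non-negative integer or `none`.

s_0={r,s}: (s & q)=False s=True q=False
s_1={p}: (s & q)=False s=False q=False
s_2={p,q,r}: (s & q)=False s=False q=True
s_3={r}: (s & q)=False s=False q=False
s_4={r}: (s & q)=False s=False q=False
s_5={p}: (s & q)=False s=False q=False
s_6={p,r,s}: (s & q)=False s=True q=False
s_7={p,r}: (s & q)=False s=False q=False
F((s & q)) does not hold (no witness exists).

Answer: none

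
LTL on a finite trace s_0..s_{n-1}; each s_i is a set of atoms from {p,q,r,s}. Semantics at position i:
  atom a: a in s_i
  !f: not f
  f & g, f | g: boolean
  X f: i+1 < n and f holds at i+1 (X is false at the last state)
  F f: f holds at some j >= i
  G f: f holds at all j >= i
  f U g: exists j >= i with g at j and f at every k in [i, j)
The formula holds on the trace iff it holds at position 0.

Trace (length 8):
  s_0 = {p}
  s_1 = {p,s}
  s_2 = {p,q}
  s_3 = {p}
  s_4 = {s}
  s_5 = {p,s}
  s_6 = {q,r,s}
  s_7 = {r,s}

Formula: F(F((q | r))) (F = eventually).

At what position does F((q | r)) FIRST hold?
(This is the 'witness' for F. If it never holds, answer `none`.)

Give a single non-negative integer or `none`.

Answer: 0

Derivation:
s_0={p}: F((q | r))=True (q | r)=False q=False r=False
s_1={p,s}: F((q | r))=True (q | r)=False q=False r=False
s_2={p,q}: F((q | r))=True (q | r)=True q=True r=False
s_3={p}: F((q | r))=True (q | r)=False q=False r=False
s_4={s}: F((q | r))=True (q | r)=False q=False r=False
s_5={p,s}: F((q | r))=True (q | r)=False q=False r=False
s_6={q,r,s}: F((q | r))=True (q | r)=True q=True r=True
s_7={r,s}: F((q | r))=True (q | r)=True q=False r=True
F(F((q | r))) holds; first witness at position 0.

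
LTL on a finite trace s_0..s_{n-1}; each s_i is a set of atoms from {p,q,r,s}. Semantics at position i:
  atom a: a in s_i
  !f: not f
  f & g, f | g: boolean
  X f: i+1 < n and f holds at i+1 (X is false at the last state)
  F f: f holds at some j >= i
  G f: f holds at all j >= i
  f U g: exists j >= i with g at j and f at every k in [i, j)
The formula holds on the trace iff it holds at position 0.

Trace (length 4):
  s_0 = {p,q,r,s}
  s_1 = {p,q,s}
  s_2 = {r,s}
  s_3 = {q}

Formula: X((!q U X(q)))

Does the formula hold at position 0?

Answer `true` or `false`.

s_0={p,q,r,s}: X((!q U X(q)))=False (!q U X(q))=True !q=False q=True X(q)=True
s_1={p,q,s}: X((!q U X(q)))=True (!q U X(q))=False !q=False q=True X(q)=False
s_2={r,s}: X((!q U X(q)))=False (!q U X(q))=True !q=True q=False X(q)=True
s_3={q}: X((!q U X(q)))=False (!q U X(q))=False !q=False q=True X(q)=False

Answer: false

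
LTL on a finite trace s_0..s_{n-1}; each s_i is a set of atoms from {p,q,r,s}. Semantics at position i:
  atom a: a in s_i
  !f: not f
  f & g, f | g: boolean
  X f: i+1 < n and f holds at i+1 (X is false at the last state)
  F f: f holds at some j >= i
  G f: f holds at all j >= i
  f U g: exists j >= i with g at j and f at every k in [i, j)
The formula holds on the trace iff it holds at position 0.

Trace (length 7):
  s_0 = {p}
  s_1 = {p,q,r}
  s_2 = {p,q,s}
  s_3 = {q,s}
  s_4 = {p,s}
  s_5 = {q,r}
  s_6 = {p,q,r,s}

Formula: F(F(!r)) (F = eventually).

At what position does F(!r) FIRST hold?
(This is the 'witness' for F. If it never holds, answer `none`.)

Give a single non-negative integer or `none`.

s_0={p}: F(!r)=True !r=True r=False
s_1={p,q,r}: F(!r)=True !r=False r=True
s_2={p,q,s}: F(!r)=True !r=True r=False
s_3={q,s}: F(!r)=True !r=True r=False
s_4={p,s}: F(!r)=True !r=True r=False
s_5={q,r}: F(!r)=False !r=False r=True
s_6={p,q,r,s}: F(!r)=False !r=False r=True
F(F(!r)) holds; first witness at position 0.

Answer: 0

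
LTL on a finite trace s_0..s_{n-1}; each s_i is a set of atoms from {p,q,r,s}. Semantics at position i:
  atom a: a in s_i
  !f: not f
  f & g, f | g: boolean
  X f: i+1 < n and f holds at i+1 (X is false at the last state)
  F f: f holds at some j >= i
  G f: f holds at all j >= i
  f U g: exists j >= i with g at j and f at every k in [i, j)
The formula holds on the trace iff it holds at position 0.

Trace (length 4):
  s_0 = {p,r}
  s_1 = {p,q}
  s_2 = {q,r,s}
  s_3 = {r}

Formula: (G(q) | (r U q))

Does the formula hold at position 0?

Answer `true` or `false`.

s_0={p,r}: (G(q) | (r U q))=True G(q)=False q=False (r U q)=True r=True
s_1={p,q}: (G(q) | (r U q))=True G(q)=False q=True (r U q)=True r=False
s_2={q,r,s}: (G(q) | (r U q))=True G(q)=False q=True (r U q)=True r=True
s_3={r}: (G(q) | (r U q))=False G(q)=False q=False (r U q)=False r=True

Answer: true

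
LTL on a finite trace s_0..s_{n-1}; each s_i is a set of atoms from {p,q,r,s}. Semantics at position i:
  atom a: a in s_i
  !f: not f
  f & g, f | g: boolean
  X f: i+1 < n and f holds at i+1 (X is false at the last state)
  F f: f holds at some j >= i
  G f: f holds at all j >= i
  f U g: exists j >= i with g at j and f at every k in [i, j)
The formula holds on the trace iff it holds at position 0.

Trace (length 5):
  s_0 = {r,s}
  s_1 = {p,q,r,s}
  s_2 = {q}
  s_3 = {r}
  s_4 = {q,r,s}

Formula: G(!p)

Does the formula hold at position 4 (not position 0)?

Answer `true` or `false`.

s_0={r,s}: G(!p)=False !p=True p=False
s_1={p,q,r,s}: G(!p)=False !p=False p=True
s_2={q}: G(!p)=True !p=True p=False
s_3={r}: G(!p)=True !p=True p=False
s_4={q,r,s}: G(!p)=True !p=True p=False
Evaluating at position 4: result = True

Answer: true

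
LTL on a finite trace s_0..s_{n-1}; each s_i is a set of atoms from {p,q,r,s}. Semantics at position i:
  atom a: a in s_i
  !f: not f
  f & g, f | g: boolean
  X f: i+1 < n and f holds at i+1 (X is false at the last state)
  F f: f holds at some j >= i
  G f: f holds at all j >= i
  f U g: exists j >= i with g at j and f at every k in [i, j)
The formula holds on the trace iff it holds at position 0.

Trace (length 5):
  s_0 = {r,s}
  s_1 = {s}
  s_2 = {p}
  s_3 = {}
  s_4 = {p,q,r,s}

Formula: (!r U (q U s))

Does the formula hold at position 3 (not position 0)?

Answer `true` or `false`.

s_0={r,s}: (!r U (q U s))=True !r=False r=True (q U s)=True q=False s=True
s_1={s}: (!r U (q U s))=True !r=True r=False (q U s)=True q=False s=True
s_2={p}: (!r U (q U s))=True !r=True r=False (q U s)=False q=False s=False
s_3={}: (!r U (q U s))=True !r=True r=False (q U s)=False q=False s=False
s_4={p,q,r,s}: (!r U (q U s))=True !r=False r=True (q U s)=True q=True s=True
Evaluating at position 3: result = True

Answer: true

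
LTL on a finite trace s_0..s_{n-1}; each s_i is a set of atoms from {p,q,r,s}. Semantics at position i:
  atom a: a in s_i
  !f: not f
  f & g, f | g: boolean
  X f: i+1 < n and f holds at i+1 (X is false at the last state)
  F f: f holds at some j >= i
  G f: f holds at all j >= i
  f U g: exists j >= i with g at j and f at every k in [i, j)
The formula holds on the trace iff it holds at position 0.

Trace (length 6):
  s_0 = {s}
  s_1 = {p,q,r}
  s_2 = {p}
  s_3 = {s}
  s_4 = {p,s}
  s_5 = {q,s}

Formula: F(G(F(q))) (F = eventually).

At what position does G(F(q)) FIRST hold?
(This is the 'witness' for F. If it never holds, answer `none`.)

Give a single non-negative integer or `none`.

s_0={s}: G(F(q))=True F(q)=True q=False
s_1={p,q,r}: G(F(q))=True F(q)=True q=True
s_2={p}: G(F(q))=True F(q)=True q=False
s_3={s}: G(F(q))=True F(q)=True q=False
s_4={p,s}: G(F(q))=True F(q)=True q=False
s_5={q,s}: G(F(q))=True F(q)=True q=True
F(G(F(q))) holds; first witness at position 0.

Answer: 0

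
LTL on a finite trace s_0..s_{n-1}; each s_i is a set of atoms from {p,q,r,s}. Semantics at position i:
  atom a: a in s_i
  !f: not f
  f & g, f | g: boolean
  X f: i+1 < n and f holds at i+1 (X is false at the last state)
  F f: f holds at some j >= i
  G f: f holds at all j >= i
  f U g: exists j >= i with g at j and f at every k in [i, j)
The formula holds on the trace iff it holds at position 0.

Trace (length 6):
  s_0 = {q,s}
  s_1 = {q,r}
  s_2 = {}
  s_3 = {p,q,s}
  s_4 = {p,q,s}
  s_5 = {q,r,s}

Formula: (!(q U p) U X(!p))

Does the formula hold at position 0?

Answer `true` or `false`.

Answer: true

Derivation:
s_0={q,s}: (!(q U p) U X(!p))=True !(q U p)=True (q U p)=False q=True p=False X(!p)=True !p=True
s_1={q,r}: (!(q U p) U X(!p))=True !(q U p)=True (q U p)=False q=True p=False X(!p)=True !p=True
s_2={}: (!(q U p) U X(!p))=False !(q U p)=True (q U p)=False q=False p=False X(!p)=False !p=True
s_3={p,q,s}: (!(q U p) U X(!p))=False !(q U p)=False (q U p)=True q=True p=True X(!p)=False !p=False
s_4={p,q,s}: (!(q U p) U X(!p))=True !(q U p)=False (q U p)=True q=True p=True X(!p)=True !p=False
s_5={q,r,s}: (!(q U p) U X(!p))=False !(q U p)=True (q U p)=False q=True p=False X(!p)=False !p=True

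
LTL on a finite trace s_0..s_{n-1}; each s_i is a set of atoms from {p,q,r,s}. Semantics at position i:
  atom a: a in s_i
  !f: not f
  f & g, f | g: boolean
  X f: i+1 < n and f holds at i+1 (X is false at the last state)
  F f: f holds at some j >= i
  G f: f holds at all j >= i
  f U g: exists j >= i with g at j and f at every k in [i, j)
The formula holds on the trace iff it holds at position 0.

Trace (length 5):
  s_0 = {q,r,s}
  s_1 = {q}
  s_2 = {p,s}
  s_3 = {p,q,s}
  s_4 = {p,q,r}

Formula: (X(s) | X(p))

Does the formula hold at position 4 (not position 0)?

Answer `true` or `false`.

s_0={q,r,s}: (X(s) | X(p))=False X(s)=False s=True X(p)=False p=False
s_1={q}: (X(s) | X(p))=True X(s)=True s=False X(p)=True p=False
s_2={p,s}: (X(s) | X(p))=True X(s)=True s=True X(p)=True p=True
s_3={p,q,s}: (X(s) | X(p))=True X(s)=False s=True X(p)=True p=True
s_4={p,q,r}: (X(s) | X(p))=False X(s)=False s=False X(p)=False p=True
Evaluating at position 4: result = False

Answer: false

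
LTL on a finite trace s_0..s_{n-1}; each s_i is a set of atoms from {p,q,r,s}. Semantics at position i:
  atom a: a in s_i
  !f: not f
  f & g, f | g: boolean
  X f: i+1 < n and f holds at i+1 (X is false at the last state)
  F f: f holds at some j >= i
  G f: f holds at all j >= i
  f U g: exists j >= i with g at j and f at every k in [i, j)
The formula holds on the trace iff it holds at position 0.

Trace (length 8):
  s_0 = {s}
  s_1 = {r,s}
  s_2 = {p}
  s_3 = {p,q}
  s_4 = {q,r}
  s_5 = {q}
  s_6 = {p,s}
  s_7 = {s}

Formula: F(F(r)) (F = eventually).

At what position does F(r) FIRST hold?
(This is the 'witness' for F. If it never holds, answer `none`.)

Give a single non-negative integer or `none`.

Answer: 0

Derivation:
s_0={s}: F(r)=True r=False
s_1={r,s}: F(r)=True r=True
s_2={p}: F(r)=True r=False
s_3={p,q}: F(r)=True r=False
s_4={q,r}: F(r)=True r=True
s_5={q}: F(r)=False r=False
s_6={p,s}: F(r)=False r=False
s_7={s}: F(r)=False r=False
F(F(r)) holds; first witness at position 0.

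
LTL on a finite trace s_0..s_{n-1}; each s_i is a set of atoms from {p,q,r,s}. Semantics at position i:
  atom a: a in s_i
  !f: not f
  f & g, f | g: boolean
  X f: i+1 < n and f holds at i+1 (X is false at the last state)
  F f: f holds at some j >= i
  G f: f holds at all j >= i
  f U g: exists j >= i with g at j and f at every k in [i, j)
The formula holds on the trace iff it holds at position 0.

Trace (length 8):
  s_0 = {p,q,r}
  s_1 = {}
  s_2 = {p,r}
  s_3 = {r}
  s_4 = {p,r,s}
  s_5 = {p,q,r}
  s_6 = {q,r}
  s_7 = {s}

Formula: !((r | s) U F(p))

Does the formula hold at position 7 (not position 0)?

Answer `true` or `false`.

s_0={p,q,r}: !((r | s) U F(p))=False ((r | s) U F(p))=True (r | s)=True r=True s=False F(p)=True p=True
s_1={}: !((r | s) U F(p))=False ((r | s) U F(p))=True (r | s)=False r=False s=False F(p)=True p=False
s_2={p,r}: !((r | s) U F(p))=False ((r | s) U F(p))=True (r | s)=True r=True s=False F(p)=True p=True
s_3={r}: !((r | s) U F(p))=False ((r | s) U F(p))=True (r | s)=True r=True s=False F(p)=True p=False
s_4={p,r,s}: !((r | s) U F(p))=False ((r | s) U F(p))=True (r | s)=True r=True s=True F(p)=True p=True
s_5={p,q,r}: !((r | s) U F(p))=False ((r | s) U F(p))=True (r | s)=True r=True s=False F(p)=True p=True
s_6={q,r}: !((r | s) U F(p))=True ((r | s) U F(p))=False (r | s)=True r=True s=False F(p)=False p=False
s_7={s}: !((r | s) U F(p))=True ((r | s) U F(p))=False (r | s)=True r=False s=True F(p)=False p=False
Evaluating at position 7: result = True

Answer: true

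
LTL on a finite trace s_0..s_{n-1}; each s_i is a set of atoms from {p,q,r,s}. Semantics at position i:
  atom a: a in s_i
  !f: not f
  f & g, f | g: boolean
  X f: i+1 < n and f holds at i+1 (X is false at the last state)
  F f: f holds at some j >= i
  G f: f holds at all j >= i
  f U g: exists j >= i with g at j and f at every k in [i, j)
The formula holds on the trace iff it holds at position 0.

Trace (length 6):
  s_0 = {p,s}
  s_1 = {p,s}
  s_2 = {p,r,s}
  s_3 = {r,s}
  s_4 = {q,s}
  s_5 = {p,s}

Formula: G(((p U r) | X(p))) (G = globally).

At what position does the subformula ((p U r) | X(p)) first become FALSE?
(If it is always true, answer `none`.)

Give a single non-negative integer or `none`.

Answer: 5

Derivation:
s_0={p,s}: ((p U r) | X(p))=True (p U r)=True p=True r=False X(p)=True
s_1={p,s}: ((p U r) | X(p))=True (p U r)=True p=True r=False X(p)=True
s_2={p,r,s}: ((p U r) | X(p))=True (p U r)=True p=True r=True X(p)=False
s_3={r,s}: ((p U r) | X(p))=True (p U r)=True p=False r=True X(p)=False
s_4={q,s}: ((p U r) | X(p))=True (p U r)=False p=False r=False X(p)=True
s_5={p,s}: ((p U r) | X(p))=False (p U r)=False p=True r=False X(p)=False
G(((p U r) | X(p))) holds globally = False
First violation at position 5.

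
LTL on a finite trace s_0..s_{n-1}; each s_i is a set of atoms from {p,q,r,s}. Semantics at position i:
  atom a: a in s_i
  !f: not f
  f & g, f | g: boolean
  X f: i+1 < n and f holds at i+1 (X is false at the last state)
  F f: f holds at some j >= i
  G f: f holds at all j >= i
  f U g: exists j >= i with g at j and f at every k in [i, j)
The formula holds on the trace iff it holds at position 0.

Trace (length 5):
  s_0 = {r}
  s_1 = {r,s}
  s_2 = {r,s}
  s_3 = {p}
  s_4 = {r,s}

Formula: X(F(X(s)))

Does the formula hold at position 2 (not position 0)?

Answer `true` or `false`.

Answer: true

Derivation:
s_0={r}: X(F(X(s)))=True F(X(s))=True X(s)=True s=False
s_1={r,s}: X(F(X(s)))=True F(X(s))=True X(s)=True s=True
s_2={r,s}: X(F(X(s)))=True F(X(s))=True X(s)=False s=True
s_3={p}: X(F(X(s)))=False F(X(s))=True X(s)=True s=False
s_4={r,s}: X(F(X(s)))=False F(X(s))=False X(s)=False s=True
Evaluating at position 2: result = True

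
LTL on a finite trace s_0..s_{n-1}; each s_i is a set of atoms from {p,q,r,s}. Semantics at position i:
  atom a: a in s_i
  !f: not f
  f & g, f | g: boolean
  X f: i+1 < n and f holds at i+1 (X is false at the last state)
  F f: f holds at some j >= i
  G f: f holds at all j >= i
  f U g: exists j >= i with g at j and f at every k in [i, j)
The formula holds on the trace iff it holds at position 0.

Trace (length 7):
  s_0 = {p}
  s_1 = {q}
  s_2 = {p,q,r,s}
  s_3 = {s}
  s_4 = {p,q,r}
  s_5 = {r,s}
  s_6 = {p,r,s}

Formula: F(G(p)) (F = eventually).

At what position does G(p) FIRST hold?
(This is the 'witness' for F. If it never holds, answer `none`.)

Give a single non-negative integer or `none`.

s_0={p}: G(p)=False p=True
s_1={q}: G(p)=False p=False
s_2={p,q,r,s}: G(p)=False p=True
s_3={s}: G(p)=False p=False
s_4={p,q,r}: G(p)=False p=True
s_5={r,s}: G(p)=False p=False
s_6={p,r,s}: G(p)=True p=True
F(G(p)) holds; first witness at position 6.

Answer: 6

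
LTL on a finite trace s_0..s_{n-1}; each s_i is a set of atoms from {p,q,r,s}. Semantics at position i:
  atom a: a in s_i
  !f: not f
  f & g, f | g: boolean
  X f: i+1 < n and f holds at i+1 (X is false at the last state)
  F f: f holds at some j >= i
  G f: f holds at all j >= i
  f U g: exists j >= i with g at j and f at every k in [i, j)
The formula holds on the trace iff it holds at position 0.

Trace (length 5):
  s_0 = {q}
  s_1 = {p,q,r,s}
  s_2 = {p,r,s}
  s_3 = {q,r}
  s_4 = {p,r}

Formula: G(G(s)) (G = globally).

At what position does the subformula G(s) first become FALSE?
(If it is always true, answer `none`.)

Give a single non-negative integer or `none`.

s_0={q}: G(s)=False s=False
s_1={p,q,r,s}: G(s)=False s=True
s_2={p,r,s}: G(s)=False s=True
s_3={q,r}: G(s)=False s=False
s_4={p,r}: G(s)=False s=False
G(G(s)) holds globally = False
First violation at position 0.

Answer: 0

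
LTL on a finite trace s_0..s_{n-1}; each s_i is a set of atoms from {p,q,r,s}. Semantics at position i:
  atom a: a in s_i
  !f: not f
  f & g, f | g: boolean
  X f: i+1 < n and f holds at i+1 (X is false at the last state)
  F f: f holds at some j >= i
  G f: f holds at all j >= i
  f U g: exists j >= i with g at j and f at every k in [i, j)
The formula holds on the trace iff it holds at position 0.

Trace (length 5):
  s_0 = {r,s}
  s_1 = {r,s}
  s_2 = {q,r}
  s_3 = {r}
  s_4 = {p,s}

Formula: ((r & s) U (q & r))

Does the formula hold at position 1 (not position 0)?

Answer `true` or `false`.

Answer: true

Derivation:
s_0={r,s}: ((r & s) U (q & r))=True (r & s)=True r=True s=True (q & r)=False q=False
s_1={r,s}: ((r & s) U (q & r))=True (r & s)=True r=True s=True (q & r)=False q=False
s_2={q,r}: ((r & s) U (q & r))=True (r & s)=False r=True s=False (q & r)=True q=True
s_3={r}: ((r & s) U (q & r))=False (r & s)=False r=True s=False (q & r)=False q=False
s_4={p,s}: ((r & s) U (q & r))=False (r & s)=False r=False s=True (q & r)=False q=False
Evaluating at position 1: result = True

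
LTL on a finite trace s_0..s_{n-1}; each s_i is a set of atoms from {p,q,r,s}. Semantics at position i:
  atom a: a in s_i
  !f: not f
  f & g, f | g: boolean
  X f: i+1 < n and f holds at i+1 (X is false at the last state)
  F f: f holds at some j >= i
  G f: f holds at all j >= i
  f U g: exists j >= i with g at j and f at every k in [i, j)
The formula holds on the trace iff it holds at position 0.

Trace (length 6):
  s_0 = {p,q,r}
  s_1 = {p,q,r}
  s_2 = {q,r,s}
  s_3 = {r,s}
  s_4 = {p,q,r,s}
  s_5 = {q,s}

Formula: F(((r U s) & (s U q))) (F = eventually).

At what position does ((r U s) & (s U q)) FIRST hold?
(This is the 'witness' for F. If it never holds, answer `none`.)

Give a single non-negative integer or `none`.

Answer: 0

Derivation:
s_0={p,q,r}: ((r U s) & (s U q))=True (r U s)=True r=True s=False (s U q)=True q=True
s_1={p,q,r}: ((r U s) & (s U q))=True (r U s)=True r=True s=False (s U q)=True q=True
s_2={q,r,s}: ((r U s) & (s U q))=True (r U s)=True r=True s=True (s U q)=True q=True
s_3={r,s}: ((r U s) & (s U q))=True (r U s)=True r=True s=True (s U q)=True q=False
s_4={p,q,r,s}: ((r U s) & (s U q))=True (r U s)=True r=True s=True (s U q)=True q=True
s_5={q,s}: ((r U s) & (s U q))=True (r U s)=True r=False s=True (s U q)=True q=True
F(((r U s) & (s U q))) holds; first witness at position 0.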